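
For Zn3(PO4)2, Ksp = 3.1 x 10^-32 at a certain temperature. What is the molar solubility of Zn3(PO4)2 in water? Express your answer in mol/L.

Zn3(PO4)2(s) ⇌ 3 Zn^2+(aq) + 2 PO4^3-(aq)
Ksp = [Zn^2+]^3[PO4^3-]^2
If s mol/L of Zn3(PO4)2 dissolves, [Zn^2+] = 3s and [PO4^3-] = 2s.
Substituting: Ksp = (3s)^3(2s)^2 = 108s^5
s^5 = 3.1 x 10^-32 / 108, so s = 2.0 x 10^-7 M

2.0 x 10^-7 M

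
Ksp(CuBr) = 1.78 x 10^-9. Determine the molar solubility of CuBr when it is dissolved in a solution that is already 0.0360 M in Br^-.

CuBr(s) ⇌ Cu^+(aq) + Br^-(aq)
Ksp = [Cu^+][Br^-]
Let s be the molar solubility in this solution. [Cu^+] = s, [Br^-] = 0.0360 + s ≈ 0.0360 (common-ion effect: Br^- is already 0.0360 M).
Ksp ≈ s × 0.0360
s = 4.94 x 10^-8 M
Check: s = 4.9 × 10^-8 ≪ 0.0360, so the approximation is valid.

s = 4.94e-8 M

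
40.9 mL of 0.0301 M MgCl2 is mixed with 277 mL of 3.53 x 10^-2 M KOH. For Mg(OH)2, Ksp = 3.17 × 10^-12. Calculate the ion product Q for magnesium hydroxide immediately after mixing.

Total volume = 40.9 + 277 = 317.9 mL.
[Mg^2+] = 3.01 x 10^-2 × (40.9/317.9) = 3.873 x 10^-3 M
[OH^-] = 3.53 x 10^-2 × (277/317.9) = 3.076 × 10^-2 M
Mg(OH)2(s) ⇌ Mg^2+ + 2 OH^-, so Q = [Mg^2+][OH^-]^2
Q = (3.873 × 10^-3)(3.076 × 10^-2)^2 = 3.66 x 10^-6
Q > Ksp, so Mg(OH)2 will precipitate.

3.66 x 10^-6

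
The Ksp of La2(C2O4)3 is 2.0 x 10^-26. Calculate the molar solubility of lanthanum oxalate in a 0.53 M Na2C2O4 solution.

La2(C2O4)3(s) ⇌ 2 La^3+(aq) + 3 C2O4^2-(aq)
Ksp = [La^3+]^2[C2O4^2-]^3
If s mol/L dissolves here, [La^3+] = 2s, [C2O4^2-] = 0.53 + 3s ≈ 0.53 (since C2O4^2- from Na2C2O4 dominates).
Ksp ≈ (2s)^2 × (0.53)^3
s = 1.8 x 10^-13 M
Check: 3s = 5.5 x 10^-13 ≪ 0.53, so the approximation is valid.

s ≈ 1.8 x 10^-13 M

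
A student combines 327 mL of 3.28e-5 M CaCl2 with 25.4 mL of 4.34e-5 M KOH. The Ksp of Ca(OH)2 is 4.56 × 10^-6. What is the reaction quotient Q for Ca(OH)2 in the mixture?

Q ≈ 2.98e-16

Total volume = 327 + 25.4 = 352.4 mL.
[Ca^2+] = 3.28 x 10^-5 × (327/352.4) = 3.044 × 10^-5 M
[OH^-] = 4.34 × 10^-5 × (25.4/352.4) = 3.128 × 10^-6 M
Ca(OH)2(s) ⇌ Ca^2+ + 2 OH^-, so Q = [Ca^2+][OH^-]^2
Q = (3.044 × 10^-5)(3.128 x 10^-6)^2 = 2.98 × 10^-16
Q < Ksp, so no precipitate of Ca(OH)2 forms.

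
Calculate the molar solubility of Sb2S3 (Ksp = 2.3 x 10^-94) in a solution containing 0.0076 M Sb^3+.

Sb2S3(s) <=> 2 Sb^3+ + 3 S^2-
Ksp = [Sb^3+]^2[S^2-]^3
If s mol/L dissolves here, [Sb^3+] = 0.0076 + 2s ≈ 0.0076, [S^2-] = 3s (Ksp is small, so little additional dissolves).
Ksp ≈ (0.0076)^2 × (3s)^3
s = 5.3 x 10^-31 M
Check: 2s = 1.1 × 10^-30 ≪ 0.0076, so the approximation is valid.

s = 5.3 x 10^-31 M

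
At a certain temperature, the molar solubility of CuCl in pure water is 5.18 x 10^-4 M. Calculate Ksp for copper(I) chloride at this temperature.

Ksp ≈ 2.68e-7

CuCl(s) <=> Cu^+ + Cl^-
For each mole of CuCl that dissolves: [Cu^+] = s, [Cl^-] = s.
Ksp = [Cu^+][Cl^-]
Ksp = s × s = s^2
Ksp = (5.18 × 10^-4)^2 = 2.68 × 10^-7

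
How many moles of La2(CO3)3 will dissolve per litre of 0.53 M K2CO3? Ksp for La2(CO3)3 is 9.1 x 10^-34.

3.9e-17 M

La2(CO3)3(s) ⇌ 2 La^3+ + 3 CO3^2-
Ksp = [La^3+]^2[CO3^2-]^3
Let s = moles of La2(CO3)3 that dissolve per litre. [La^3+] = 2s, [CO3^2-] = 0.53 + 3s ≈ 0.53 (common-ion effect: CO3^2- is already 0.53 M).
Ksp ≈ (2s)^2 × (0.53)^3
s = 3.9 × 10^-17 M
Check: 3s = 1.2 × 10^-16 ≪ 0.53, so the approximation is valid.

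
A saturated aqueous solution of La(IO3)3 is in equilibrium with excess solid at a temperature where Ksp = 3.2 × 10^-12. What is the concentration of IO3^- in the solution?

La(IO3)3(s) ⇌ La^3+ + 3 IO3^-
Ksp = [La^3+][IO3^-]^3
Let s = molar solubility. Then [La^3+] = s and [IO3^-] = 3s.
Ksp = s(3s)^3 = 27s^4
s = (3.2 × 10^-12 / 27)^(1/4) = 5.87 × 10^-4 M
[IO3^-] = 3s = 1.8 × 10^-3 M

1.8e-3 M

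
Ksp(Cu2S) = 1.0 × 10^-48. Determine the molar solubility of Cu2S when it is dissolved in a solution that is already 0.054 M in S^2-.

2.2e-24 M

Cu2S(s) ⇌ 2 Cu^+ + S^2-
Ksp = [Cu^+]^2[S^2-]
If s mol/L dissolves here, [Cu^+] = 2s, [S^2-] = 0.054 + s ≈ 0.054 (Ksp is small, so little additional dissolves).
Ksp ≈ (2s)^2 × 0.054
s = 2.2 x 10^-24 M
Check: s = 2.2 × 10^-24 ≪ 0.054, so the approximation is valid.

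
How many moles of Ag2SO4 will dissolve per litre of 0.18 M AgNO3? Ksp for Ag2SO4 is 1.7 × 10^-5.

s = 5.2e-4 M

Ag2SO4(s) ⇌ 2 Ag^+(aq) + SO4^2-(aq)
Ksp = [Ag^+]^2[SO4^2-]
Let s = moles of Ag2SO4 that dissolve per litre. [Ag^+] = 0.18 + 2s ≈ 0.18, [SO4^2-] = s (Ksp is small, so little additional dissolves).
Ksp ≈ (0.18)^2 × s
s = 5.2 × 10^-4 M
Check: 2s = 1.0 x 10^-3 ≪ 0.18, so the approximation is valid.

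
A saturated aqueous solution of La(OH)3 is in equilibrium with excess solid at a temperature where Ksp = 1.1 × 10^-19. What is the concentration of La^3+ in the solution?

[La^3+] = 8.0 × 10^-6 M

La(OH)3(s) ⇌ La^3+(aq) + 3 OH^-(aq)
Ksp = [La^3+][OH^-]^3
With molar solubility s: [La^3+] = s, [OH^-] = 3s.
So Ksp = s × (3s)^3 = 27s^4
Solving, s = (1.1 × 10^-19/27)^(1/4) = 7.99 x 10^-6 M
[La^3+] = s = 8.0 x 10^-6 M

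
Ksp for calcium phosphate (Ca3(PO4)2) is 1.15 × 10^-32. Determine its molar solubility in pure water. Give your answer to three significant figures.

s = 1.60e-7 M

Ca3(PO4)2(s) ⇌ 3 Ca^2+(aq) + 2 PO4^3-(aq)
Ksp = [Ca^2+]^3[PO4^3-]^2
With molar solubility s: [Ca^2+] = 3s, [PO4^3-] = 2s.
Ksp = (3s)^3(2s)^2 = 108s^5
s^5 = 1.15 × 10^-32 / 108, so s = 1.60 × 10^-7 M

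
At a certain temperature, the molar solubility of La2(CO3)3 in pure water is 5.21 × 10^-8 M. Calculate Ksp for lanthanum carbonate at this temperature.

Ksp ≈ 4.15 x 10^-35

La2(CO3)3(s) ⇌ 2 La^3+(aq) + 3 CO3^2-(aq)
Let s = molar solubility. Then [La^3+] = 2s and [CO3^2-] = 3s.
Ksp = [La^3+]^2[CO3^2-]^3
So Ksp = (2s)^2 × (3s)^3 = 108s^5
With s = 5.21 × 10^-8: Ksp = 4.15 x 10^-35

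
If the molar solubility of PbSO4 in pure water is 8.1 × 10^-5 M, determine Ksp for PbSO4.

PbSO4(s) ⇌ Pb^2+ + SO4^2-
If s mol/L of PbSO4 dissolves, [Pb^2+] = s and [SO4^2-] = s.
Ksp = [Pb^2+][SO4^2-]
Ksp = s × s = s^2
With s = 8.1 x 10^-5: Ksp = 6.6 x 10^-9

Ksp = 6.6e-9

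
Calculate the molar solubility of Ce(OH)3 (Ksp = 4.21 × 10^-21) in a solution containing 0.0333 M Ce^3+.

1.67e-7 M

Ce(OH)3(s) ⇌ Ce^3+(aq) + 3 OH^-(aq)
Ksp = [Ce^3+][OH^-]^3
If s mol/L dissolves here, [Ce^3+] = 0.0333 + s ≈ 0.0333, [OH^-] = 3s (Ksp is small, so little additional dissolves).
Ksp ≈ 0.0333 × (3s)^3
s = 1.67 × 10^-7 M
Check: s = 1.7 x 10^-7 ≪ 0.0333, so the approximation is valid.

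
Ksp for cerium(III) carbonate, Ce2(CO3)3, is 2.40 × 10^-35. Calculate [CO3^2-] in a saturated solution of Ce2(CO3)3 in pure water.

Ce2(CO3)3(s) ⇌ 2 Ce^3+ + 3 CO3^2-
Ksp = [Ce^3+]^2[CO3^2-]^3
If s mol/L of Ce2(CO3)3 dissolves, [Ce^3+] = 2s and [CO3^2-] = 3s.
So Ksp = (2s)^2 × (3s)^3 = 108s^5
Solving, s = (2.40 × 10^-35/108)^(1/5) = 4.670 x 10^-8 M
[CO3^2-] = 3s = 1.40 × 10^-7 M

[CO3^2-] = 1.40 x 10^-7 M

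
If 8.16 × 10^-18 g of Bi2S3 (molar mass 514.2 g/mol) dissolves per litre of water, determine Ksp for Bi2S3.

1.09e-97

Molar solubility s = (8.16 × 10^-18 g/L) / (514.2 g/mol) = 1.587 x 10^-20 M.
Bi2S3(s) <=> 2 Bi^3+ + 3 S^2-
With molar solubility s: [Bi^3+] = 2s, [S^2-] = 3s.
Ksp = [Bi^3+]^2[S^2-]^3
So Ksp = (2s)^2 × (3s)^3 = 108s^5
With s = 1.587 x 10^-20: Ksp = 1.09 x 10^-97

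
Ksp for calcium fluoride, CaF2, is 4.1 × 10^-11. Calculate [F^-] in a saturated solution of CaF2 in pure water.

CaF2(s) ⇌ Ca^2+(aq) + 2 F^-(aq)
Ksp = [Ca^2+][F^-]^2
With molar solubility s: [Ca^2+] = s, [F^-] = 2s.
Ksp = s(2s)^2 = 4s^3
s = (4.1 × 10^-11 / 4)^(1/3) = 2.17 x 10^-4 M
[F^-] = 2s = 4.3 × 10^-4 M

4.3e-4 M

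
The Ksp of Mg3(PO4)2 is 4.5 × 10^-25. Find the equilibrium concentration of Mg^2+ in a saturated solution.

Mg3(PO4)2(s) ⇌ 3 Mg^2+ + 2 PO4^3-
Ksp = [Mg^2+]^3[PO4^3-]^2
For each mole of Mg3(PO4)2 that dissolves: [Mg^2+] = 3s, [PO4^3-] = 2s.
Ksp = (3s)^3(2s)^2 = 108s^5
Solving, s = (4.5 × 10^-25/108)^(1/5) = 5.30 × 10^-6 M
[Mg^2+] = 3s = 1.6 × 10^-5 M

1.6 × 10^-5 M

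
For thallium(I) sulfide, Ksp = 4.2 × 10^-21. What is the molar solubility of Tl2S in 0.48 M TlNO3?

Tl2S(s) <=> 2 Tl^+ + S^2-
Ksp = [Tl^+]^2[S^2-]
Let s be the molar solubility in this solution. [Tl^+] = 0.48 + 2s ≈ 0.48, [S^2-] = s (common-ion effect: Tl^+ is already 0.48 M).
Ksp ≈ (0.48)^2 × s
s = 1.8 × 10^-20 M
Check: 2s = 3.6 × 10^-20 ≪ 0.48, so the approximation is valid.

1.8e-20 M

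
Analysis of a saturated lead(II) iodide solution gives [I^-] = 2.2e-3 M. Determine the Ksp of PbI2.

PbI2(s) <=> Pb^2+(aq) + 2 I^-(aq)
Stoichiometry gives [Pb^2+] = (1/2)[I^-] = 1.10 x 10^-3 M.
Ksp = [Pb^2+][I^-]^2
Ksp = 1.10 × 10^-3 × (2.2 x 10^-3)^2 = 5.3 × 10^-9

Ksp ≈ 5.3 × 10^-9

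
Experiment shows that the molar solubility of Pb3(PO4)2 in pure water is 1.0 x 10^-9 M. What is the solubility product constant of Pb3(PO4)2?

Pb3(PO4)2(s) ⇌ 3 Pb^2+(aq) + 2 PO4^3-(aq)
If s mol/L of Pb3(PO4)2 dissolves, [Pb^2+] = 3s and [PO4^3-] = 2s.
Ksp = [Pb^2+]^3[PO4^3-]^2
Substituting: Ksp = (3s)^3(2s)^2 = 108s^5
With s = 1.0 x 10^-9: Ksp = 1.1 × 10^-43

Ksp = 1.1 × 10^-43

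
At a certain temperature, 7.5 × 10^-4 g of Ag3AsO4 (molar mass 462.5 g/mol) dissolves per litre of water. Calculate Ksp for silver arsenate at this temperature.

Molar solubility s = (7.5 x 10^-4 g/L) / (462.5 g/mol) = 1.62 x 10^-6 M.
Ag3AsO4(s) <=> 3 Ag^+ + AsO4^3-
If s mol/L of Ag3AsO4 dissolves, [Ag^+] = 3s and [AsO4^3-] = s.
Ksp = [Ag^+]^3[AsO4^3-]
Substituting: Ksp = (3s)^3s = 27s^4
With s = 1.62 x 10^-6: Ksp = 1.9 × 10^-22

Ksp ≈ 1.9 x 10^-22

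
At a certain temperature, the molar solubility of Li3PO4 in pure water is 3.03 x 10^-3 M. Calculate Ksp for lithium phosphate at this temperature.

2.28 × 10^-9

Li3PO4(s) <=> 3 Li^+ + PO4^3-
Let s = molar solubility. Then [Li^+] = 3s and [PO4^3-] = s.
Ksp = [Li^+]^3[PO4^3-]
Substituting: Ksp = (3s)^3s = 27s^4
Ksp = 27 × (3.03 x 10^-3)^4 = 2.28 × 10^-9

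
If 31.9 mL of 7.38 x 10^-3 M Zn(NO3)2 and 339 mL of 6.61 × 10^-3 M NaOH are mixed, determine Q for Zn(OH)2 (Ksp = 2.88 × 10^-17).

Total volume = 31.9 + 339 = 370.9 mL.
[Zn^2+] = 7.38 × 10^-3 × (31.9/370.9) = 6.347 x 10^-4 M
[OH^-] = 6.61 × 10^-3 × (339/370.9) = 6.041 × 10^-3 M
Zn(OH)2(s) ⇌ Zn^2+(aq) + 2 OH^-(aq), so Q = [Zn^2+][OH^-]^2
Q = (6.347 x 10^-4)(6.041 × 10^-3)^2 = 2.32 × 10^-8
Q > Ksp, so Zn(OH)2 will precipitate.

Q ≈ 2.32e-8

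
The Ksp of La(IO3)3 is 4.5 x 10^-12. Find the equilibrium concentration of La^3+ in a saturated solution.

La(IO3)3(s) ⇌ La^3+ + 3 IO3^-
Ksp = [La^3+][IO3^-]^3
With molar solubility s: [La^3+] = s, [IO3^-] = 3s.
So Ksp = s × (3s)^3 = 27s^4
s^4 = 4.5 x 10^-12 / 27, so s = 6.39 x 10^-4 M
[La^3+] = s = 6.4 × 10^-4 M

[La^3+] = 6.4e-4 M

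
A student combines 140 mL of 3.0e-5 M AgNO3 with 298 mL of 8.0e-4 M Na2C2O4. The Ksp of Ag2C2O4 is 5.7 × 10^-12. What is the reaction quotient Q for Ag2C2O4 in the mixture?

5.0e-14

Total volume = 140 + 298 = 438 mL.
[Ag^+] = 3.0 × 10^-5 × (140/438) = 9.59 × 10^-6 M
[C2O4^2-] = 8.0 × 10^-4 × (298/438) = 5.44 x 10^-4 M
Ag2C2O4(s) ⇌ 2 Ag^+(aq) + C2O4^2-(aq), so Q = [Ag^+]^2[C2O4^2-]
Q = (9.59 × 10^-6)^2(5.44 x 10^-4) = 5.0 x 10^-14
Q < Ksp, so no precipitate of Ag2C2O4 forms.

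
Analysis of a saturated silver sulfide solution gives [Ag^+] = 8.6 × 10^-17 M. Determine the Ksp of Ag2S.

Ag2S(s) ⇌ 2 Ag^+(aq) + S^2-(aq)
Stoichiometry gives [S^2-] = (1/2)[Ag^+] = 4.30 x 10^-17 M.
Ksp = [Ag^+]^2[S^2-]
Ksp = (8.6 × 10^-17)^2 × 4.30 x 10^-17 = 3.2 × 10^-49

Ksp ≈ 3.2 x 10^-49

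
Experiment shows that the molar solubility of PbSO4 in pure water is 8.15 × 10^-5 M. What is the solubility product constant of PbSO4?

Ksp = 6.64 × 10^-9

PbSO4(s) <=> Pb^2+ + SO4^2-
Let s = molar solubility. Then [Pb^2+] = s and [SO4^2-] = s.
Ksp = [Pb^2+][SO4^2-]
Ksp = (s)(s) = s^2
Ksp = (8.15 x 10^-5)^2 = 6.64 x 10^-9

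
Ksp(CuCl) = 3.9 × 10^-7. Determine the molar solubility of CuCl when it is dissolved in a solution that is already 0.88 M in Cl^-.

s = 4.4e-7 M

CuCl(s) ⇌ Cu^+ + Cl^-
Ksp = [Cu^+][Cl^-]
If s mol/L dissolves here, [Cu^+] = s, [Cl^-] = 0.88 + s ≈ 0.88 (common-ion effect: Cl^- is already 0.88 M).
Ksp ≈ s × 0.88
s = 4.4 × 10^-7 M
Check: s = 4.4 x 10^-7 ≪ 0.88, so the approximation is valid.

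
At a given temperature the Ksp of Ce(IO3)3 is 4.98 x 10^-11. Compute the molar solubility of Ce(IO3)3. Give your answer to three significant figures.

Ce(IO3)3(s) ⇌ Ce^3+ + 3 IO3^-
Ksp = [Ce^3+][IO3^-]^3
If s mol/L of Ce(IO3)3 dissolves, [Ce^3+] = s and [IO3^-] = 3s.
Ksp = s(3s)^3 = 27s^4
s^4 = 4.98 x 10^-11 / 27, so s = 1.17 x 10^-3 M

1.17e-3 M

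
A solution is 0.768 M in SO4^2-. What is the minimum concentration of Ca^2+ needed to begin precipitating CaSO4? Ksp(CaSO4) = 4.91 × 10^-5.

[Ca^2+] ≈ 6.39 x 10^-5 M

CaSO4(s) ⇌ Ca^2+(aq) + SO4^2-(aq)
Ksp = [Ca^2+][SO4^2-]
Precipitation begins when Q = Ksp. With [SO4^2-] = 0.768 M:
4.91 × 10^-5 = (0.768) × [Ca^2+]
[Ca^2+] = (4.91 × 10^-5 / 7.68 × 10^-1) = 6.39 × 10^-5 M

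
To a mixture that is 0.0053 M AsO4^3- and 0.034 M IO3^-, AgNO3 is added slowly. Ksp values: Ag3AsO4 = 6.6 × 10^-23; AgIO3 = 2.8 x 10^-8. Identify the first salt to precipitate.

Each salt begins to precipitate when Q = Ksp, i.e. when [Ag^+] reaches its threshold.
For Ag3AsO4: 6.6 × 10^-23 = 0.0053 × [Ag^+]^3  ⇒  [Ag^+] = 2.3 × 10^-7 M.
For AgIO3: 2.8 x 10^-8 = 0.034 × [Ag^+]  ⇒  [Ag^+] = 8.2 × 10^-7 M.
The salt with the lower threshold [Ag^+] precipitates first: Ag3AsO4.

Ag3AsO4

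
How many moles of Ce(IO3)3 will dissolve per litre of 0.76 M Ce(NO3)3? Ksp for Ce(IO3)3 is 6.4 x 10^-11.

s = 1.5e-4 M

Ce(IO3)3(s) ⇌ Ce^3+(aq) + 3 IO3^-(aq)
Ksp = [Ce^3+][IO3^-]^3
Let s be the molar solubility in this solution. [Ce^3+] = 0.76 + s ≈ 0.76, [IO3^-] = 3s (since Ce^3+ from Ce(NO3)3 dominates).
Ksp ≈ 0.76 × (3s)^3
s = 1.5 × 10^-4 M
Check: s = 1.5 × 10^-4 ≪ 0.76, so the approximation is valid.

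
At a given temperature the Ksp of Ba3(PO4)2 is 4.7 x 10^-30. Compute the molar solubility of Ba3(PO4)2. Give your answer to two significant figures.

Ba3(PO4)2(s) ⇌ 3 Ba^2+ + 2 PO4^3-
Ksp = [Ba^2+]^3[PO4^3-]^2
With molar solubility s: [Ba^2+] = 3s, [PO4^3-] = 2s.
So Ksp = (3s)^3 × (2s)^2 = 108s^5
s = (4.7 x 10^-30 / 108)^(1/5) = 5.3 × 10^-7 M

s ≈ 5.3 × 10^-7 M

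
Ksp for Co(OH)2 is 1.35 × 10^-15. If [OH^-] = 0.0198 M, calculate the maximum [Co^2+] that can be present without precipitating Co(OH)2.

[Co^2+] ≈ 3.44 × 10^-12 M

Co(OH)2(s) <=> Co^2+(aq) + 2 OH^-(aq)
Ksp = [Co^2+][OH^-]^2
Precipitation begins when Q = Ksp. With [OH^-] = 0.0198 M:
1.35 × 10^-15 = (0.0198)^2 × [Co^2+]
[Co^2+] = (1.35 × 10^-15 / 3.920 x 10^-4) = 3.44 × 10^-12 M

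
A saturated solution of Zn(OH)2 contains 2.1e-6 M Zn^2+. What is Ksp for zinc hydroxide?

Zn(OH)2(s) ⇌ Zn^2+ + 2 OH^-
Stoichiometry gives [OH^-] = (2/1)[Zn^2+] = 4.20 × 10^-6 M.
Ksp = [Zn^2+][OH^-]^2
Ksp = 2.1 × 10^-6 × (4.20 × 10^-6)^2 = 3.7 × 10^-17

3.7 x 10^-17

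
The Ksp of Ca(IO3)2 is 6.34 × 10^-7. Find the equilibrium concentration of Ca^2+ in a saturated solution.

Ca(IO3)2(s) ⇌ Ca^2+ + 2 IO3^-
Ksp = [Ca^2+][IO3^-]^2
With molar solubility s: [Ca^2+] = s, [IO3^-] = 2s.
Substituting: Ksp = s(2s)^2 = 4s^3
s^3 = 6.34 × 10^-7 / 4, so s = 5.412 x 10^-3 M
[Ca^2+] = s = 5.41 x 10^-3 M

5.41 × 10^-3 M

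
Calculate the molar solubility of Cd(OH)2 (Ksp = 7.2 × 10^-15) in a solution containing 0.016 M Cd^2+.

Cd(OH)2(s) ⇌ Cd^2+ + 2 OH^-
Ksp = [Cd^2+][OH^-]^2
If s mol/L dissolves here, [Cd^2+] = 0.016 + s ≈ 0.016, [OH^-] = 2s (since the Cd^2+ already present dominates).
Ksp ≈ 0.016 × (2s)^2
s = 3.4 × 10^-7 M
Check: s = 3.4 × 10^-7 ≪ 0.016, so the approximation is valid.

s ≈ 3.4 × 10^-7 M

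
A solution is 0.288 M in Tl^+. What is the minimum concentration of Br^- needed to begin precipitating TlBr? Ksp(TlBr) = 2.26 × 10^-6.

[Br^-] = 7.85e-6 M

TlBr(s) ⇌ Tl^+ + Br^-
Ksp = [Tl^+][Br^-]
Precipitation begins when Q = Ksp. With [Tl^+] = 0.288 M:
2.26 × 10^-6 = (0.288) × [Br^-]
[Br^-] = (2.26 × 10^-6 / 2.88 x 10^-1) = 7.85 × 10^-6 M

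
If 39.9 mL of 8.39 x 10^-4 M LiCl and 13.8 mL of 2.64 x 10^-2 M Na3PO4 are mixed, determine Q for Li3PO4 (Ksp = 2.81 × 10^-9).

Total volume = 39.9 + 13.8 = 53.7 mL.
[Li^+] = 8.39 x 10^-4 × (39.9/53.7) = 6.234 × 10^-4 M
[PO4^3-] = 2.64 × 10^-2 × (13.8/53.7) = 6.784 × 10^-3 M
Li3PO4(s) ⇌ 3 Li^+(aq) + PO4^3-(aq), so Q = [Li^+]^3[PO4^3-]
Q = (6.234 x 10^-4)^3(6.784 x 10^-3) = 1.64 × 10^-12
Q < Ksp, so no precipitate of Li3PO4 forms.

1.64 × 10^-12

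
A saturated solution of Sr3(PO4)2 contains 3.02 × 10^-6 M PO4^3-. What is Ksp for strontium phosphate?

Sr3(PO4)2(s) ⇌ 3 Sr^2+(aq) + 2 PO4^3-(aq)
Stoichiometry gives [Sr^2+] = (3/2)[PO4^3-] = 4.530 × 10^-6 M.
Ksp = [Sr^2+]^3[PO4^3-]^2
Ksp = (4.530 × 10^-6)^3 × (3.02 × 10^-6)^2 = 8.48 × 10^-28

Ksp = 8.48e-28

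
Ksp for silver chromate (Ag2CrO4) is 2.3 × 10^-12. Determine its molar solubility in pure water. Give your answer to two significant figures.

s = 8.3 x 10^-5 M

Ag2CrO4(s) ⇌ 2 Ag^+(aq) + CrO4^2-(aq)
Ksp = [Ag^+]^2[CrO4^2-]
If s mol/L of Ag2CrO4 dissolves, [Ag^+] = 2s and [CrO4^2-] = s.
Substituting: Ksp = (2s)^2s = 4s^3
Solving, s = (2.3 × 10^-12/4)^(1/3) = 8.3 x 10^-5 M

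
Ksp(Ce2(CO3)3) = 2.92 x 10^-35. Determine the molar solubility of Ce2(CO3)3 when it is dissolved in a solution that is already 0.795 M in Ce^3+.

Ce2(CO3)3(s) ⇌ 2 Ce^3+ + 3 CO3^2-
Ksp = [Ce^3+]^2[CO3^2-]^3
If s mol/L dissolves here, [Ce^3+] = 0.795 + 2s ≈ 0.795, [CO3^2-] = 3s (common-ion effect: Ce^3+ is already 0.795 M).
Ksp ≈ (0.795)^2 × (3s)^3
s = 1.20 x 10^-12 M
Check: 2s = 2.4 x 10^-12 ≪ 0.795, so the approximation is valid.

s ≈ 1.20 × 10^-12 M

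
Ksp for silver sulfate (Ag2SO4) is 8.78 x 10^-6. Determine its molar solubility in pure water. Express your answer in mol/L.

1.30e-2 M

Ag2SO4(s) <=> 2 Ag^+(aq) + SO4^2-(aq)
Ksp = [Ag^+]^2[SO4^2-]
Let s = molar solubility. Then [Ag^+] = 2s and [SO4^2-] = s.
So Ksp = (2s)^2 × s = 4s^3
s = (8.78 x 10^-6 / 4)^(1/3) = 1.30 × 10^-2 M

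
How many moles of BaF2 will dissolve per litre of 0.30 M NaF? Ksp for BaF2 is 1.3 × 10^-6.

BaF2(s) ⇌ Ba^2+(aq) + 2 F^-(aq)
Ksp = [Ba^2+][F^-]^2
Let s be the molar solubility in this solution. [Ba^2+] = s, [F^-] = 0.30 + 2s ≈ 0.30 (since F^- from NaF dominates).
Ksp ≈ s × (0.30)^2
s = 1.4 x 10^-5 M
Check: 2s = 2.9 x 10^-5 ≪ 0.30, so the approximation is valid.

s = 1.4 × 10^-5 M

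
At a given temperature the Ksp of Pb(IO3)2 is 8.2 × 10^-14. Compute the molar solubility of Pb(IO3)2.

Pb(IO3)2(s) <=> Pb^2+ + 2 IO3^-
Ksp = [Pb^2+][IO3^-]^2
Let s = molar solubility. Then [Pb^2+] = s and [IO3^-] = 2s.
Substituting: Ksp = s(2s)^2 = 4s^3
s = (8.2 × 10^-14 / 4)^(1/3) = 2.7 × 10^-5 M

s = 2.7e-5 M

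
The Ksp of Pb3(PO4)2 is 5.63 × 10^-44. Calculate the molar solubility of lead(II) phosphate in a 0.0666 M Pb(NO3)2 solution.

s ≈ 6.90 × 10^-21 M

Pb3(PO4)2(s) ⇌ 3 Pb^2+(aq) + 2 PO4^3-(aq)
Ksp = [Pb^2+]^3[PO4^3-]^2
If s mol/L dissolves here, [Pb^2+] = 0.0666 + 3s ≈ 0.0666, [PO4^3-] = 2s (Ksp is small, so little additional dissolves).
Ksp ≈ (0.0666)^3 × (2s)^2
s = 6.90 × 10^-21 M
Check: 3s = 2.1 x 10^-20 ≪ 0.0666, so the approximation is valid.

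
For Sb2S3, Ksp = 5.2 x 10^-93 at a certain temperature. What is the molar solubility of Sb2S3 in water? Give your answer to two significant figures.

Sb2S3(s) ⇌ 2 Sb^3+(aq) + 3 S^2-(aq)
Ksp = [Sb^3+]^2[S^2-]^3
With molar solubility s: [Sb^3+] = 2s, [S^2-] = 3s.
Ksp = (2s)^2(3s)^3 = 108s^5
s = (5.2 x 10^-93 / 108)^(1/5) = 1.4 × 10^-19 M

1.4 x 10^-19 M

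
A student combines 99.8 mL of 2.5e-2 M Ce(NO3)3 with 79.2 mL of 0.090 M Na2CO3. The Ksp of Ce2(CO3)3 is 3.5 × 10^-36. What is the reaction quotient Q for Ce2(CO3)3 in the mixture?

Total volume = 99.8 + 79.2 = 179 mL.
[Ce^3+] = 2.5 x 10^-2 × (99.8/179) = 1.39 × 10^-2 M
[CO3^2-] = 9.0 × 10^-2 × (79.2/179) = 3.98 × 10^-2 M
Ce2(CO3)3(s) ⇌ 2 Ce^3+(aq) + 3 CO3^2-(aq), so Q = [Ce^3+]^2[CO3^2-]^3
Q = (1.39 × 10^-2)^2(3.98 × 10^-2)^3 = 1.2 × 10^-8
Q > Ksp, so Ce2(CO3)3 will precipitate.

1.2e-8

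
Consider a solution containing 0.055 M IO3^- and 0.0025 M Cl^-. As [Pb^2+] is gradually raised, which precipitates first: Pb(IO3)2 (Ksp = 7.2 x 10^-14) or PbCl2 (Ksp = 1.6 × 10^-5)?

Pb(IO3)2

Each salt begins to precipitate when Q = Ksp, i.e. when [Pb^2+] reaches its threshold.
For Pb(IO3)2: 7.2 x 10^-14 = (0.055)^2 × [Pb^2+]  ⇒  [Pb^2+] = 2.4 × 10^-11 M.
For PbCl2: 1.6 × 10^-5 = (0.0025)^2 × [Pb^2+]  ⇒  [Pb^2+] = 2.6 M.
The salt with the lower threshold [Pb^2+] precipitates first: Pb(IO3)2.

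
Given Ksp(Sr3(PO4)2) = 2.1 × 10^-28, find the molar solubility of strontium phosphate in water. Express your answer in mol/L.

s = 1.1 × 10^-6 M

Sr3(PO4)2(s) ⇌ 3 Sr^2+(aq) + 2 PO4^3-(aq)
Ksp = [Sr^2+]^3[PO4^3-]^2
With molar solubility s: [Sr^2+] = 3s, [PO4^3-] = 2s.
Substituting: Ksp = (3s)^3(2s)^2 = 108s^5
Solving, s = (2.1 × 10^-28/108)^(1/5) = 1.1 × 10^-6 M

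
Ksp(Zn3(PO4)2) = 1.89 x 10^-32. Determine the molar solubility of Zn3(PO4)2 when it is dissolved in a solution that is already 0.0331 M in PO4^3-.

s = 8.61 × 10^-11 M

Zn3(PO4)2(s) ⇌ 3 Zn^2+(aq) + 2 PO4^3-(aq)
Ksp = [Zn^2+]^3[PO4^3-]^2
Let s be the molar solubility in this solution. [Zn^2+] = 3s, [PO4^3-] = 0.0331 + 2s ≈ 0.0331 (since the PO4^3- already present dominates).
Ksp ≈ (3s)^3 × (0.0331)^2
s = 8.61 × 10^-11 M
Check: 2s = 1.7 x 10^-10 ≪ 0.0331, so the approximation is valid.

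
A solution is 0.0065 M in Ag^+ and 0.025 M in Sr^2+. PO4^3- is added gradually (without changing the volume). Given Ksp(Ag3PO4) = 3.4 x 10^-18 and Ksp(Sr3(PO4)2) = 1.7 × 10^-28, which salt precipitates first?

Sr3(PO4)2

Precipitation of each salt starts when its ion product equals its Ksp.
For Ag3PO4: 3.4 x 10^-18 = (0.0065)^3 × [PO4^3-]  ⇒  [PO4^3-] = 1.2 × 10^-11 M.
For Sr3(PO4)2: 1.7 × 10^-28 = (0.025)^3 × [PO4^3-]^2  ⇒  [PO4^3-] = 3.3 × 10^-12 M.
The salt with the lower threshold [PO4^3-] precipitates first: Sr3(PO4)2.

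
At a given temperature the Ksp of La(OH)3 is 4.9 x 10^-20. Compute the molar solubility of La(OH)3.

La(OH)3(s) ⇌ La^3+ + 3 OH^-
Ksp = [La^3+][OH^-]^3
For each mole of La(OH)3 that dissolves: [La^3+] = s, [OH^-] = 3s.
So Ksp = s × (3s)^3 = 27s^4
s^4 = 4.9 x 10^-20 / 27, so s = 6.5 × 10^-6 M

6.5 × 10^-6 M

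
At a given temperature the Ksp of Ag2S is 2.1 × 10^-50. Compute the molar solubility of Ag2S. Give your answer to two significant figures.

s ≈ 1.7e-17 M

Ag2S(s) ⇌ 2 Ag^+ + S^2-
Ksp = [Ag^+]^2[S^2-]
With molar solubility s: [Ag^+] = 2s, [S^2-] = s.
So Ksp = (2s)^2 × s = 4s^3
s = (2.1 × 10^-50 / 4)^(1/3) = 1.7 x 10^-17 M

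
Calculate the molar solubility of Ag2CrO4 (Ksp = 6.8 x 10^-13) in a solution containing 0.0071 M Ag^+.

s ≈ 1.3 × 10^-8 M

Ag2CrO4(s) ⇌ 2 Ag^+ + CrO4^2-
Ksp = [Ag^+]^2[CrO4^2-]
Let s be the molar solubility in this solution. [Ag^+] = 0.0071 + 2s ≈ 0.0071, [CrO4^2-] = s (common-ion effect: Ag^+ is already 0.0071 M).
Ksp ≈ (0.0071)^2 × s
s = 1.3 x 10^-8 M
Check: 2s = 2.7 × 10^-8 ≪ 0.0071, so the approximation is valid.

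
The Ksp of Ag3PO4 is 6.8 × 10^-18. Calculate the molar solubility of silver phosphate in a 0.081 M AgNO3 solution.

Ag3PO4(s) ⇌ 3 Ag^+ + PO4^3-
Ksp = [Ag^+]^3[PO4^3-]
Let s = moles of Ag3PO4 that dissolve per litre. [Ag^+] = 0.081 + 3s ≈ 0.081, [PO4^3-] = s (since Ag^+ from AgNO3 dominates).
Ksp ≈ (0.081)^3 × s
s = 1.3 x 10^-14 M
Check: 3s = 3.8 × 10^-14 ≪ 0.081, so the approximation is valid.

1.3 x 10^-14 M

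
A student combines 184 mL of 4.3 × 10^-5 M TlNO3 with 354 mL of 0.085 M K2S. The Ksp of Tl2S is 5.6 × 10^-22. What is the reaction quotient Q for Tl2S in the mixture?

1.2 × 10^-11

Total volume = 184 + 354 = 538 mL.
[Tl^+] = 4.3 × 10^-5 × (184/538) = 1.47 × 10^-5 M
[S^2-] = 8.5 × 10^-2 × (354/538) = 5.59 × 10^-2 M
Tl2S(s) ⇌ 2 Tl^+(aq) + S^2-(aq), so Q = [Tl^+]^2[S^2-]
Q = (1.47 × 10^-5)^2(5.59 x 10^-2) = 1.2 × 10^-11
Q > Ksp, so Tl2S will precipitate.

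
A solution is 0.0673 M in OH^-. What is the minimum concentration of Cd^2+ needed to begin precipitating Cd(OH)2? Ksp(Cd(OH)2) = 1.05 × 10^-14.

Cd(OH)2(s) ⇌ Cd^2+ + 2 OH^-
Ksp = [Cd^2+][OH^-]^2
Precipitation begins when Q = Ksp. With [OH^-] = 0.0673 M:
1.05 × 10^-14 = (0.0673)^2 × [Cd^2+]
[Cd^2+] = (1.05 × 10^-14 / 4.529 × 10^-3) = 2.32 × 10^-12 M

[Cd^2+] = 2.32e-12 M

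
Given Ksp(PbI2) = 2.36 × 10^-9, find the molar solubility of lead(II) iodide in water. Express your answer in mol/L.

PbI2(s) ⇌ Pb^2+ + 2 I^-
Ksp = [Pb^2+][I^-]^2
For each mole of PbI2 that dissolves: [Pb^2+] = s, [I^-] = 2s.
Ksp = s(2s)^2 = 4s^3
Solving, s = (2.36 × 10^-9/4)^(1/3) = 8.39 x 10^-4 M

s = 8.39 × 10^-4 M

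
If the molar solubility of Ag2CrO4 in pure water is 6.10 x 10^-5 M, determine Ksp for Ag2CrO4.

Ksp = 9.08 × 10^-13

Ag2CrO4(s) <=> 2 Ag^+(aq) + CrO4^2-(aq)
If s mol/L of Ag2CrO4 dissolves, [Ag^+] = 2s and [CrO4^2-] = s.
Ksp = [Ag^+]^2[CrO4^2-]
So Ksp = (2s)^2 × s = 4s^3
With s = 6.10 × 10^-5: Ksp = 9.08 × 10^-13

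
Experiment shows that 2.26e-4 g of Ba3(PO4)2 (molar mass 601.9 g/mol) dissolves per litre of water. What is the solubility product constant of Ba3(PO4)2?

8.06 x 10^-31

Molar solubility s = (2.26 × 10^-4 g/L) / (601.9 g/mol) = 3.755 × 10^-7 M.
Ba3(PO4)2(s) <=> 3 Ba^2+(aq) + 2 PO4^3-(aq)
With molar solubility s: [Ba^2+] = 3s, [PO4^3-] = 2s.
Ksp = [Ba^2+]^3[PO4^3-]^2
Substituting: Ksp = (3s)^3(2s)^2 = 108s^5
With s = 3.755 x 10^-7: Ksp = 8.06 × 10^-31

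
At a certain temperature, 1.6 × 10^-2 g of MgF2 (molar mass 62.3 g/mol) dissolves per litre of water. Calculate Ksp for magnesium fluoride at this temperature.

Molar solubility s = (1.6 x 10^-2 g/L) / (62.3 g/mol) = 2.57 × 10^-4 M.
MgF2(s) <=> Mg^2+(aq) + 2 F^-(aq)
With molar solubility s: [Mg^2+] = s, [F^-] = 2s.
Ksp = [Mg^2+][F^-]^2
Ksp = s(2s)^2 = 4s^3
Ksp = 4 × (2.57 × 10^-4)^3 = 6.8 × 10^-11

Ksp = 6.8 × 10^-11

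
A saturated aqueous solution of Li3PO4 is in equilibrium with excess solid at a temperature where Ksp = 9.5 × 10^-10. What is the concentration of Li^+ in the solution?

7.3 x 10^-3 M

Li3PO4(s) ⇌ 3 Li^+ + PO4^3-
Ksp = [Li^+]^3[PO4^3-]
With molar solubility s: [Li^+] = 3s, [PO4^3-] = s.
Substituting: Ksp = (3s)^3s = 27s^4
Solving, s = (9.5 × 10^-10/27)^(1/4) = 2.44 x 10^-3 M
[Li^+] = 3s = 7.3 x 10^-3 M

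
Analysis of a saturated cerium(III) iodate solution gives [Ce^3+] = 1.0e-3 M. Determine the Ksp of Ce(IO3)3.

Ce(IO3)3(s) <=> Ce^3+ + 3 IO3^-
Stoichiometry gives [IO3^-] = (3/1)[Ce^3+] = 3.00 × 10^-3 M.
Ksp = [Ce^3+][IO3^-]^3
Ksp = 1.0 × 10^-3 × (3.00 × 10^-3)^3 = 2.7 × 10^-11

2.7e-11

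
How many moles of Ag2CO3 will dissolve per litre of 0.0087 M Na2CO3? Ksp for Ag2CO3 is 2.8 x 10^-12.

Ag2CO3(s) ⇌ 2 Ag^+ + CO3^2-
Ksp = [Ag^+]^2[CO3^2-]
Let s be the molar solubility in this solution. [Ag^+] = 2s, [CO3^2-] = 0.0087 + s ≈ 0.0087 (common-ion effect: CO3^2- is already 0.0087 M).
Ksp ≈ (2s)^2 × 0.0087
s = 9.0 × 10^-6 M
Check: s = 9.0 × 10^-6 ≪ 0.0087, so the approximation is valid.

9.0 × 10^-6 M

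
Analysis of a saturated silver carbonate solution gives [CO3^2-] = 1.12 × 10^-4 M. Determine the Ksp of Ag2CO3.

Ag2CO3(s) ⇌ 2 Ag^+(aq) + CO3^2-(aq)
Stoichiometry gives [Ag^+] = (2/1)[CO3^2-] = 2.240 × 10^-4 M.
Ksp = [Ag^+]^2[CO3^2-]
Ksp = (2.240 x 10^-4)^2 × 1.12 × 10^-4 = 5.62 × 10^-12

Ksp = 5.62e-12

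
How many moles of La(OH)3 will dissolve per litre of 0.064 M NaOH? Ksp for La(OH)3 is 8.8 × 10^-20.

La(OH)3(s) ⇌ La^3+ + 3 OH^-
Ksp = [La^3+][OH^-]^3
Let s be the molar solubility in this solution. [La^3+] = s, [OH^-] = 0.064 + 3s ≈ 0.064 (common-ion effect: OH^- is already 0.064 M).
Ksp ≈ s × (0.064)^3
s = 3.4 × 10^-16 M
Check: 3s = 1.0 x 10^-15 ≪ 0.064, so the approximation is valid.

s = 3.4 × 10^-16 M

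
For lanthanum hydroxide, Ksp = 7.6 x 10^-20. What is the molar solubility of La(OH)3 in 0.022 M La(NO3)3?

La(OH)3(s) <=> La^3+ + 3 OH^-
Ksp = [La^3+][OH^-]^3
Let s = moles of La(OH)3 that dissolve per litre. [La^3+] = 0.022 + s ≈ 0.022, [OH^-] = 3s (common-ion effect: La^3+ is already 0.022 M).
Ksp ≈ 0.022 × (3s)^3
s = 5.0 x 10^-7 M
Check: s = 5.0 x 10^-7 ≪ 0.022, so the approximation is valid.

s = 5.0e-7 M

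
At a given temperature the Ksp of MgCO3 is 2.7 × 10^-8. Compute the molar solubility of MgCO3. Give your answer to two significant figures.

1.6 x 10^-4 M

MgCO3(s) ⇌ Mg^2+(aq) + CO3^2-(aq)
Ksp = [Mg^2+][CO3^2-]
With molar solubility s: [Mg^2+] = s, [CO3^2-] = s.
Ksp = s^2
s = (2.7 × 10^-8)^(1/2) = 1.6 × 10^-4 M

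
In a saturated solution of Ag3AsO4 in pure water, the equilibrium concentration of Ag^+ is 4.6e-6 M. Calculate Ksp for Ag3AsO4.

1.5 x 10^-22

Ag3AsO4(s) ⇌ 3 Ag^+ + AsO4^3-
Stoichiometry gives [AsO4^3-] = (1/3)[Ag^+] = 1.53 x 10^-6 M.
Ksp = [Ag^+]^3[AsO4^3-]
Ksp = (4.6 × 10^-6)^3 × 1.53 × 10^-6 = 1.5 x 10^-22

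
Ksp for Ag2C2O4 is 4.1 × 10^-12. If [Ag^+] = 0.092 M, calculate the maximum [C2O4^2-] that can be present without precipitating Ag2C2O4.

4.8 × 10^-10 M

Ag2C2O4(s) ⇌ 2 Ag^+(aq) + C2O4^2-(aq)
Ksp = [Ag^+]^2[C2O4^2-]
Precipitation begins when Q = Ksp. With [Ag^+] = 0.092 M:
4.1 × 10^-12 = (0.092)^2 × [C2O4^2-]
[C2O4^2-] = (4.1 × 10^-12 / 8.46 × 10^-3) = 4.8 x 10^-10 M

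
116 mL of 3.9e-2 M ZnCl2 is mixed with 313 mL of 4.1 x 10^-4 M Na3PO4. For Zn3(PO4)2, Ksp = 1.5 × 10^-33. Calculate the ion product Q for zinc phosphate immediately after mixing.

Q ≈ 1.0 × 10^-13

Total volume = 116 + 313 = 429 mL.
[Zn^2+] = 3.9 × 10^-2 × (116/429) = 1.05 × 10^-2 M
[PO4^3-] = 4.1 x 10^-4 × (313/429) = 2.99 × 10^-4 M
Zn3(PO4)2(s) ⇌ 3 Zn^2+(aq) + 2 PO4^3-(aq), so Q = [Zn^2+]^3[PO4^3-]^2
Q = (1.05 × 10^-2)^3(2.99 x 10^-4)^2 = 1.0 x 10^-13
Q > Ksp, so Zn3(PO4)2 will precipitate.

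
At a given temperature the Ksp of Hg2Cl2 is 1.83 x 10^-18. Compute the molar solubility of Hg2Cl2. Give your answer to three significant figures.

Hg2Cl2(s) ⇌ Hg2^2+(aq) + 2 Cl^-(aq)
Ksp = [Hg2^2+][Cl^-]^2
If s mol/L of Hg2Cl2 dissolves, [Hg2^2+] = s and [Cl^-] = 2s.
So Ksp = s × (2s)^2 = 4s^3
s^3 = 1.83 x 10^-18 / 4, so s = 7.71 × 10^-7 M

s = 7.71e-7 M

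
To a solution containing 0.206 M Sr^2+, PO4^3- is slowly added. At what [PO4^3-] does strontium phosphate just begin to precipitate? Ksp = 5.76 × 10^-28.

2.57e-13 M

Sr3(PO4)2(s) ⇌ 3 Sr^2+(aq) + 2 PO4^3-(aq)
Ksp = [Sr^2+]^3[PO4^3-]^2
Precipitation begins when Q = Ksp. With [Sr^2+] = 0.206 M:
5.76 × 10^-28 = (0.206)^3 × [PO4^3-]^2
[PO4^3-] = (5.76 × 10^-28 / 8.742 x 10^-3)^(1/2) = 2.57 × 10^-13 M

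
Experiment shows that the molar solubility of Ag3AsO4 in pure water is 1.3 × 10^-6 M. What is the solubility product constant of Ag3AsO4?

Ag3AsO4(s) <=> 3 Ag^+ + AsO4^3-
If s mol/L of Ag3AsO4 dissolves, [Ag^+] = 3s and [AsO4^3-] = s.
Ksp = [Ag^+]^3[AsO4^3-]
Substituting: Ksp = (3s)^3s = 27s^4
Ksp = 27 × (1.3 x 10^-6)^4 = 7.7 × 10^-23

Ksp ≈ 7.7 × 10^-23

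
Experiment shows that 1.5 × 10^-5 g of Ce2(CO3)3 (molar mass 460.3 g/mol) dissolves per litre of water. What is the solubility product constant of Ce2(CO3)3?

Ksp ≈ 4.0e-36

Molar solubility s = (1.5 x 10^-5 g/L) / (460.3 g/mol) = 3.26 x 10^-8 M.
Ce2(CO3)3(s) <=> 2 Ce^3+ + 3 CO3^2-
For each mole of Ce2(CO3)3 that dissolves: [Ce^3+] = 2s, [CO3^2-] = 3s.
Ksp = [Ce^3+]^2[CO3^2-]^3
Ksp = (2s)^2(3s)^3 = 108s^5
Ksp = 108 × (3.26 x 10^-8)^5 = 4.0 × 10^-36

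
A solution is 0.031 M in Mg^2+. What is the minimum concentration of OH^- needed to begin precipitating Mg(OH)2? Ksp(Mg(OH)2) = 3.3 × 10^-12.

1.0e-5 M

Mg(OH)2(s) ⇌ Mg^2+(aq) + 2 OH^-(aq)
Ksp = [Mg^2+][OH^-]^2
Precipitation begins when Q = Ksp. With [Mg^2+] = 0.031 M:
3.3 × 10^-12 = (0.031) × [OH^-]^2
[OH^-] = (3.3 × 10^-12 / 3.1 x 10^-2)^(1/2) = 1.0 × 10^-5 M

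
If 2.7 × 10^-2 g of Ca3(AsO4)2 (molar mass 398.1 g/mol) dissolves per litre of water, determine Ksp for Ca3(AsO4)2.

1.5 × 10^-19

Molar solubility s = (2.7 x 10^-2 g/L) / (398.1 g/mol) = 6.78 × 10^-5 M.
Ca3(AsO4)2(s) ⇌ 3 Ca^2+(aq) + 2 AsO4^3-(aq)
If s mol/L of Ca3(AsO4)2 dissolves, [Ca^2+] = 3s and [AsO4^3-] = 2s.
Ksp = [Ca^2+]^3[AsO4^3-]^2
So Ksp = (3s)^3 × (2s)^2 = 108s^5
Ksp = 108 × (6.78 x 10^-5)^5 = 1.5 x 10^-19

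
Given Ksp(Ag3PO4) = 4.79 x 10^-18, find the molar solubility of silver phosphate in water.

Ag3PO4(s) ⇌ 3 Ag^+(aq) + PO4^3-(aq)
Ksp = [Ag^+]^3[PO4^3-]
If s mol/L of Ag3PO4 dissolves, [Ag^+] = 3s and [PO4^3-] = s.
Substituting: Ksp = (3s)^3s = 27s^4
s = (4.79 x 10^-18 / 27)^(1/4) = 2.05 × 10^-5 M

s = 2.05 x 10^-5 M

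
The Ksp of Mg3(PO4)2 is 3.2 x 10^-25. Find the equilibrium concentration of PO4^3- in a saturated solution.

[PO4^3-] = 9.9e-6 M

Mg3(PO4)2(s) ⇌ 3 Mg^2+(aq) + 2 PO4^3-(aq)
Ksp = [Mg^2+]^3[PO4^3-]^2
Let s = molar solubility. Then [Mg^2+] = 3s and [PO4^3-] = 2s.
So Ksp = (3s)^3 × (2s)^2 = 108s^5
Solving, s = (3.2 x 10^-25/108)^(1/5) = 4.95 × 10^-6 M
[PO4^3-] = 2s = 9.9 × 10^-6 M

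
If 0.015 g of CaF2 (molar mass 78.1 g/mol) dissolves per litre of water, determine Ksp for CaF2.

Molar solubility s = (1.5 × 10^-2 g/L) / (78.1 g/mol) = 1.92 x 10^-4 M.
CaF2(s) ⇌ Ca^2+ + 2 F^-
For each mole of CaF2 that dissolves: [Ca^2+] = s, [F^-] = 2s.
Ksp = [Ca^2+][F^-]^2
Ksp = s(2s)^2 = 4s^3
Ksp = 4 × (1.92 × 10^-4)^3 = 2.8 × 10^-11

Ksp ≈ 2.8 x 10^-11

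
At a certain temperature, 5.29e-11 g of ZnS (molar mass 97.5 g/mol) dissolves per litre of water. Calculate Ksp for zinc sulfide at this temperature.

Ksp ≈ 2.94e-25

Molar solubility s = (5.29 x 10^-11 g/L) / (97.5 g/mol) = 5.426 x 10^-13 M.
ZnS(s) <=> Zn^2+(aq) + S^2-(aq)
If s mol/L of ZnS dissolves, [Zn^2+] = s and [S^2-] = s.
Ksp = [Zn^2+][S^2-]
Ksp = s^2
Ksp = (5.426 × 10^-13)^2 = 2.94 x 10^-25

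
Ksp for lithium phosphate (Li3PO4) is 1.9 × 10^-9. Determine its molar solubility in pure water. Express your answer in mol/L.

Li3PO4(s) ⇌ 3 Li^+ + PO4^3-
Ksp = [Li^+]^3[PO4^3-]
With molar solubility s: [Li^+] = 3s, [PO4^3-] = s.
Substituting: Ksp = (3s)^3s = 27s^4
Solving, s = (1.9 × 10^-9/27)^(1/4) = 2.9 × 10^-3 M

s ≈ 2.9e-3 M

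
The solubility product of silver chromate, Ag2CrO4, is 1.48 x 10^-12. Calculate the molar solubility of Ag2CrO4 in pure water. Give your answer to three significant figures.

s ≈ 7.18 × 10^-5 M

Ag2CrO4(s) <=> 2 Ag^+ + CrO4^2-
Ksp = [Ag^+]^2[CrO4^2-]
With molar solubility s: [Ag^+] = 2s, [CrO4^2-] = s.
So Ksp = (2s)^2 × s = 4s^3
s = (1.48 x 10^-12 / 4)^(1/3) = 7.18 x 10^-5 M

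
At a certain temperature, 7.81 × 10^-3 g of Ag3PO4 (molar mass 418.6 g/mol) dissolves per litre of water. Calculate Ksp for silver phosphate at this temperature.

Molar solubility s = (7.81 × 10^-3 g/L) / (418.6 g/mol) = 1.866 x 10^-5 M.
Ag3PO4(s) <=> 3 Ag^+ + PO4^3-
If s mol/L of Ag3PO4 dissolves, [Ag^+] = 3s and [PO4^3-] = s.
Ksp = [Ag^+]^3[PO4^3-]
Ksp = (3s)^3s = 27s^4
With s = 1.866 × 10^-5: Ksp = 3.27 × 10^-18

Ksp ≈ 3.27 × 10^-18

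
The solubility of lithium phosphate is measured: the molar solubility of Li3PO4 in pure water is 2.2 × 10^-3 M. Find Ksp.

Ksp ≈ 6.3e-10

Li3PO4(s) ⇌ 3 Li^+ + PO4^3-
If s mol/L of Li3PO4 dissolves, [Li^+] = 3s and [PO4^3-] = s.
Ksp = [Li^+]^3[PO4^3-]
So Ksp = (3s)^3 × s = 27s^4
With s = 2.2 × 10^-3: Ksp = 6.3 × 10^-10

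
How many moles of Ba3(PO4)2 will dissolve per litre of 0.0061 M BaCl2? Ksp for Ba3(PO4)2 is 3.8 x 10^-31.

6.5e-13 M

Ba3(PO4)2(s) ⇌ 3 Ba^2+(aq) + 2 PO4^3-(aq)
Ksp = [Ba^2+]^3[PO4^3-]^2
Let s = moles of Ba3(PO4)2 that dissolve per litre. [Ba^2+] = 0.0061 + 3s ≈ 0.0061, [PO4^3-] = 2s (since Ba^2+ from BaCl2 dominates).
Ksp ≈ (0.0061)^3 × (2s)^2
s = 6.5 × 10^-13 M
Check: 3s = 1.9 x 10^-12 ≪ 0.0061, so the approximation is valid.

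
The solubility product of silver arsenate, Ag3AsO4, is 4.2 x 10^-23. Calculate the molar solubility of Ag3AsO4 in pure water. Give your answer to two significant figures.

Ag3AsO4(s) <=> 3 Ag^+ + AsO4^3-
Ksp = [Ag^+]^3[AsO4^3-]
If s mol/L of Ag3AsO4 dissolves, [Ag^+] = 3s and [AsO4^3-] = s.
Substituting: Ksp = (3s)^3s = 27s^4
s = (4.2 x 10^-23 / 27)^(1/4) = 1.1 × 10^-6 M

1.1 × 10^-6 M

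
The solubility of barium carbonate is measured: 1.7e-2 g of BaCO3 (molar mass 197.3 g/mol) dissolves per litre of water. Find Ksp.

Molar solubility s = (1.7 x 10^-2 g/L) / (197.3 g/mol) = 8.62 × 10^-5 M.
BaCO3(s) ⇌ Ba^2+(aq) + CO3^2-(aq)
Let s = molar solubility. Then [Ba^2+] = s and [CO3^2-] = s.
Ksp = [Ba^2+][CO3^2-]
Ksp = s × s = s^2
With s = 8.62 x 10^-5: Ksp = 7.4 x 10^-9

Ksp ≈ 7.4 x 10^-9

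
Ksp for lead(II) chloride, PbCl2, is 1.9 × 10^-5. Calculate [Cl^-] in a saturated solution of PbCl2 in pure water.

0.034 M

PbCl2(s) <=> Pb^2+(aq) + 2 Cl^-(aq)
Ksp = [Pb^2+][Cl^-]^2
If s mol/L of PbCl2 dissolves, [Pb^2+] = s and [Cl^-] = 2s.
So Ksp = s × (2s)^2 = 4s^3
s^3 = 1.9 × 10^-5 / 4, so s = 1.68 x 10^-2 M
[Cl^-] = 2s = 3.4 × 10^-2 M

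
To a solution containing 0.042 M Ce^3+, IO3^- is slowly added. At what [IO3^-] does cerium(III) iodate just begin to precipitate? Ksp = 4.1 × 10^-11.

Ce(IO3)3(s) ⇌ Ce^3+ + 3 IO3^-
Ksp = [Ce^3+][IO3^-]^3
Precipitation begins when Q = Ksp. With [Ce^3+] = 0.042 M:
4.1 × 10^-11 = (0.042) × [IO3^-]^3
[IO3^-] = (4.1 × 10^-11 / 4.2 x 10^-2)^(1/3) = 9.9 x 10^-4 M

[IO3^-] = 9.9 × 10^-4 M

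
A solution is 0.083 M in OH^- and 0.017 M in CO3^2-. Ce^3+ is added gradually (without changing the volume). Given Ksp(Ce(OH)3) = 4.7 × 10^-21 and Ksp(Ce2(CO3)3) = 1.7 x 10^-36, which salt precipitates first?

Ce(OH)3

Each salt begins to precipitate when Q = Ksp, i.e. when [Ce^3+] reaches its threshold.
For Ce(OH)3: 4.7 × 10^-21 = (0.083)^3 × [Ce^3+]  ⇒  [Ce^3+] = 8.2 × 10^-18 M.
For Ce2(CO3)3: 1.7 x 10^-36 = (0.017)^3 × [Ce^3+]^2  ⇒  [Ce^3+] = 5.9 × 10^-16 M.
The salt with the lower threshold [Ce^3+] precipitates first: Ce(OH)3.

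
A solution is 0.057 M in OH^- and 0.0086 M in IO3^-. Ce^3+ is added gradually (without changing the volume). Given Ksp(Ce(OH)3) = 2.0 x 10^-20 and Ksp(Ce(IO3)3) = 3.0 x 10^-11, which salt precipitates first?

Ce(OH)3

Precipitation of each salt starts when its ion product equals its Ksp.
For Ce(OH)3: 2.0 x 10^-20 = (0.057)^3 × [Ce^3+]  ⇒  [Ce^3+] = 1.1 x 10^-16 M.
For Ce(IO3)3: 3.0 x 10^-11 = (0.0086)^3 × [Ce^3+]  ⇒  [Ce^3+] = 4.7 × 10^-5 M.
The salt with the lower threshold [Ce^3+] precipitates first: Ce(OH)3.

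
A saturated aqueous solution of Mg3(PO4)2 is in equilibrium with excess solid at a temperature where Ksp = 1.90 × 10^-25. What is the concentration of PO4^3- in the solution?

[PO4^3-] ≈ 8.91 × 10^-6 M

Mg3(PO4)2(s) ⇌ 3 Mg^2+(aq) + 2 PO4^3-(aq)
Ksp = [Mg^2+]^3[PO4^3-]^2
With molar solubility s: [Mg^2+] = 3s, [PO4^3-] = 2s.
Substituting: Ksp = (3s)^3(2s)^2 = 108s^5
s^5 = 1.90 × 10^-25 / 108, so s = 4.457 x 10^-6 M
[PO4^3-] = 2s = 8.91 × 10^-6 M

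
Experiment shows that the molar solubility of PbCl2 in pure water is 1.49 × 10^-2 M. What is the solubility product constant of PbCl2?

PbCl2(s) <=> Pb^2+ + 2 Cl^-
If s mol/L of PbCl2 dissolves, [Pb^2+] = s and [Cl^-] = 2s.
Ksp = [Pb^2+][Cl^-]^2
Substituting: Ksp = s(2s)^2 = 4s^3
Ksp = 4 × (1.49 × 10^-2)^3 = 1.32 × 10^-5

Ksp = 1.32e-5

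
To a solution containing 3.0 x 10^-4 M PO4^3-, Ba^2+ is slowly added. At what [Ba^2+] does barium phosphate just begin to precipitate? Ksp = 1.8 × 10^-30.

Ba3(PO4)2(s) ⇌ 3 Ba^2+(aq) + 2 PO4^3-(aq)
Ksp = [Ba^2+]^3[PO4^3-]^2
Precipitation begins when Q = Ksp. With [PO4^3-] = 3.0 x 10^-4 M:
1.8 × 10^-30 = (3.0 x 10^-4)^2 × [Ba^2+]^3
[Ba^2+] = (1.8 × 10^-30 / 9.00 × 10^-8)^(1/3) = 2.7 × 10^-8 M

[Ba^2+] ≈ 2.7e-8 M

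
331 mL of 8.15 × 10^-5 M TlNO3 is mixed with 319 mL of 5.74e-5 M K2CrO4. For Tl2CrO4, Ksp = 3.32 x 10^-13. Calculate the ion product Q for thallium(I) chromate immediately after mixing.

Total volume = 331 + 319 = 650 mL.
[Tl^+] = 8.15 × 10^-5 × (331/650) = 4.150 x 10^-5 M
[CrO4^2-] = 5.74 × 10^-5 × (319/650) = 2.817 x 10^-5 M
Tl2CrO4(s) <=> 2 Tl^+ + CrO4^2-, so Q = [Tl^+]^2[CrO4^2-]
Q = (4.150 × 10^-5)^2(2.817 × 10^-5) = 4.85 × 10^-14
Q < Ksp, so no precipitate of Tl2CrO4 forms.

Q = 4.85e-14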